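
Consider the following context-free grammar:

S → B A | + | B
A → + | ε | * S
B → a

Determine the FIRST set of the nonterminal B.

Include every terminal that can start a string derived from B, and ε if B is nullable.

We compute FIRST(B) using the standard algorithm.
FIRST(A) = {*, +, ε}
FIRST(B) = {a}
FIRST(S) = {+, a}
Therefore, FIRST(B) = {a}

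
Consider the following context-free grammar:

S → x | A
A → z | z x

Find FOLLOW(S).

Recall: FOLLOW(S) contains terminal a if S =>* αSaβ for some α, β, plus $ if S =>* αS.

We compute FOLLOW(S) using the standard algorithm.
FOLLOW(S) starts with {$}.
FIRST(A) = {z}
FIRST(S) = {x, z}
FOLLOW(A) = {$}
FOLLOW(S) = {$}
Therefore, FOLLOW(S) = {$}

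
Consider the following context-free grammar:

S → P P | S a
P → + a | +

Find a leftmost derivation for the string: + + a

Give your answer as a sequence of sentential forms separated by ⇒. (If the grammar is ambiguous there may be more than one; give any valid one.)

S ⇒ P P ⇒ + P ⇒ + + a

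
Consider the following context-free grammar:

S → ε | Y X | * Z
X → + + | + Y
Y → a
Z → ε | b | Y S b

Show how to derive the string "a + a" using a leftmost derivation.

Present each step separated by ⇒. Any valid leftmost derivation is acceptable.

S ⇒ Y X ⇒ a X ⇒ a + Y ⇒ a + a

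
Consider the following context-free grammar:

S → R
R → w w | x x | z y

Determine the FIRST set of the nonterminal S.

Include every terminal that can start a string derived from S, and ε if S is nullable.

We compute FIRST(S) using the standard algorithm.
FIRST(R) = {w, x, z}
FIRST(S) = {w, x, z}
Therefore, FIRST(S) = {w, x, z}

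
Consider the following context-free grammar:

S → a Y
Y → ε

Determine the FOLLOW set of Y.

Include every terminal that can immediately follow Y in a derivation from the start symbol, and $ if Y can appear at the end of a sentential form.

We compute FOLLOW(Y) using the standard algorithm.
FOLLOW(S) starts with {$}.
FIRST(S) = {a}
FIRST(Y) = {ε}
FOLLOW(S) = {$}
FOLLOW(Y) = {$}
Therefore, FOLLOW(Y) = {$}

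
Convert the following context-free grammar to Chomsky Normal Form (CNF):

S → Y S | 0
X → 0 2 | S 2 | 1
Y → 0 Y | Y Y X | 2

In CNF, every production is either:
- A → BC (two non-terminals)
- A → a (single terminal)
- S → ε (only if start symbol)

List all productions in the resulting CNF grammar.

S → 0; T0 → 0; T2 → 2; X → 1; Y → 2; S → Y S; X → T0 T2; X → S T2; Y → T0 Y; Y → Y X0; X0 → Y X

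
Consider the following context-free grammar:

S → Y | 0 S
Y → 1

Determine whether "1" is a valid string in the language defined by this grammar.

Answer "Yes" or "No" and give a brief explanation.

Yes - a valid derivation exists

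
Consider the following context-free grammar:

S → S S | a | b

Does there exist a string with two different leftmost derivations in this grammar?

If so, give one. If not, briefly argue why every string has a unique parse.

Yes - the string 'b b a a' has two distinct leftmost derivations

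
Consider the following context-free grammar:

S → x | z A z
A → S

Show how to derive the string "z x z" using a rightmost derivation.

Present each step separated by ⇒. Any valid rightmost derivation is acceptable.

S ⇒ z A z ⇒ z S z ⇒ z x z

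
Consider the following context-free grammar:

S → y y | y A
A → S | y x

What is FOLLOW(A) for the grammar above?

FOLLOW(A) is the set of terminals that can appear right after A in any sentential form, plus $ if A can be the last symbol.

We compute FOLLOW(A) using the standard algorithm.
FOLLOW(S) starts with {$}.
FIRST(A) = {y}
FIRST(S) = {y}
FOLLOW(A) = {$}
FOLLOW(S) = {$}
Therefore, FOLLOW(A) = {$}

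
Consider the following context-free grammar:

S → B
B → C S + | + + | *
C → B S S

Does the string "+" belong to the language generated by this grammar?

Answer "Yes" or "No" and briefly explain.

No - no valid derivation exists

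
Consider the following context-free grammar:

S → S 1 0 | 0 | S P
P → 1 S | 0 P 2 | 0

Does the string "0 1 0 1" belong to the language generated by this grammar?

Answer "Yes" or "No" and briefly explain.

No - no valid derivation exists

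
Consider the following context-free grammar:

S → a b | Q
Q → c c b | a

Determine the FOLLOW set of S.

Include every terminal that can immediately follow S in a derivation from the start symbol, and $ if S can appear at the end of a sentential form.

We compute FOLLOW(S) using the standard algorithm.
FOLLOW(S) starts with {$}.
FIRST(Q) = {a, c}
FIRST(S) = {a, c}
FOLLOW(Q) = {$}
FOLLOW(S) = {$}
Therefore, FOLLOW(S) = {$}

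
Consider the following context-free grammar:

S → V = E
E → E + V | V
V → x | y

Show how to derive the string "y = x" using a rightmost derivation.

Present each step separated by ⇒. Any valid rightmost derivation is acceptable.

S ⇒ V = E ⇒ V = V ⇒ V = x ⇒ y = x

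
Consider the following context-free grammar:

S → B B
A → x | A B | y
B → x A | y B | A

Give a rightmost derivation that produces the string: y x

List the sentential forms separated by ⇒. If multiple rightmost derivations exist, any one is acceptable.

S ⇒ B B ⇒ B A ⇒ B x ⇒ A x ⇒ y x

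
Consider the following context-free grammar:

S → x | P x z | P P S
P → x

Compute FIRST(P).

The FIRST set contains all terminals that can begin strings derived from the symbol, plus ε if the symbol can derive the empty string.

We compute FIRST(P) using the standard algorithm.
FIRST(P) = {x}
FIRST(S) = {x}
Therefore, FIRST(P) = {x}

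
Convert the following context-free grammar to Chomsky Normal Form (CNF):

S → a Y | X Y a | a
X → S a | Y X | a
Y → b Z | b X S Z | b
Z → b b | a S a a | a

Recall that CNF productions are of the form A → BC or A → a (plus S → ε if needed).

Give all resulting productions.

TA → a; S → a; X → a; TB → b; Y → b; Z → a; S → TA Y; S → X X0; X0 → Y TA; X → S TA; X → Y X; Y → TB Z; Y → TB X1; X1 → X X2; X2 → S Z; Z → TB TB; Z → TA X3; X3 → S X4; X4 → TA TA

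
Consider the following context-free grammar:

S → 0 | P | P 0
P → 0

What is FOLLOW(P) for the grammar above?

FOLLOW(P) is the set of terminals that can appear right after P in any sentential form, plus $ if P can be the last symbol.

We compute FOLLOW(P) using the standard algorithm.
FOLLOW(S) starts with {$}.
FIRST(P) = {0}
FIRST(S) = {0}
FOLLOW(P) = {$, 0}
FOLLOW(S) = {$}
Therefore, FOLLOW(P) = {$, 0}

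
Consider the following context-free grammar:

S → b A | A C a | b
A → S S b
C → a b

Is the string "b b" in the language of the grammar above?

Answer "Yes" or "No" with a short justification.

No - no valid derivation exists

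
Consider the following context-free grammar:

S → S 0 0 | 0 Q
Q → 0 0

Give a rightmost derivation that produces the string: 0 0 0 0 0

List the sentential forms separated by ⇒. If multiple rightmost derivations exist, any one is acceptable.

S ⇒ S 0 0 ⇒ 0 Q 0 0 ⇒ 0 0 0 0 0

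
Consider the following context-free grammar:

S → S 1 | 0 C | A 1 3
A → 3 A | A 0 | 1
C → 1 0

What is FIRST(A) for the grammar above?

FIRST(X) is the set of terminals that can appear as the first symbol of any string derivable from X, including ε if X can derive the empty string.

We compute FIRST(A) using the standard algorithm.
FIRST(A) = {1, 3}
FIRST(C) = {1}
FIRST(S) = {0, 1, 3}
Therefore, FIRST(A) = {1, 3}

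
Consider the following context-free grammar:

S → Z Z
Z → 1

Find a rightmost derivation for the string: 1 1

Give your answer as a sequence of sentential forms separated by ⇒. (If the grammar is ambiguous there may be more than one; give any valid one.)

S ⇒ Z Z ⇒ Z 1 ⇒ 1 1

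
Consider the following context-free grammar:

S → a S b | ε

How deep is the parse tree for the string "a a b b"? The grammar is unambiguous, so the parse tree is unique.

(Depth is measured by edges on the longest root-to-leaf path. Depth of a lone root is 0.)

3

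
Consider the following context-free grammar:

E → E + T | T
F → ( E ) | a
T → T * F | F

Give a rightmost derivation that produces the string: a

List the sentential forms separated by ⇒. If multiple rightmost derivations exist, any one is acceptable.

E ⇒ T ⇒ F ⇒ a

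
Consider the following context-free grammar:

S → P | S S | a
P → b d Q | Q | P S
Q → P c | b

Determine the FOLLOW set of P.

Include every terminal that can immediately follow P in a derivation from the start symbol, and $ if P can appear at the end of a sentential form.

We compute FOLLOW(P) using the standard algorithm.
FOLLOW(S) starts with {$}.
FIRST(P) = {b}
FIRST(Q) = {b}
FIRST(S) = {a, b}
FOLLOW(P) = {$, a, b, c}
FOLLOW(Q) = {$, a, b, c}
FOLLOW(S) = {$, a, b, c}
Therefore, FOLLOW(P) = {$, a, b, c}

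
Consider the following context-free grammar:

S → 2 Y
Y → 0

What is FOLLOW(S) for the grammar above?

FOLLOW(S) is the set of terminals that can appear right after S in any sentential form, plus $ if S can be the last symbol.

We compute FOLLOW(S) using the standard algorithm.
FOLLOW(S) starts with {$}.
FIRST(S) = {2}
FIRST(Y) = {0}
FOLLOW(S) = {$}
FOLLOW(Y) = {$}
Therefore, FOLLOW(S) = {$}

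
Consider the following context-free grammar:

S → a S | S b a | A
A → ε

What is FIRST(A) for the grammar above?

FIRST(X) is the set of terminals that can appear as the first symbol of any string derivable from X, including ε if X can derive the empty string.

We compute FIRST(A) using the standard algorithm.
FIRST(A) = {ε}
FIRST(S) = {a, b, ε}
Therefore, FIRST(A) = {ε}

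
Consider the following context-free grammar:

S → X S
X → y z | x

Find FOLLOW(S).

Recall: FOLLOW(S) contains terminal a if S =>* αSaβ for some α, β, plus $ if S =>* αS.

We compute FOLLOW(S) using the standard algorithm.
FOLLOW(S) starts with {$}.
FIRST(S) = {x, y}
FIRST(X) = {x, y}
FOLLOW(S) = {$}
FOLLOW(X) = {x, y}
Therefore, FOLLOW(S) = {$}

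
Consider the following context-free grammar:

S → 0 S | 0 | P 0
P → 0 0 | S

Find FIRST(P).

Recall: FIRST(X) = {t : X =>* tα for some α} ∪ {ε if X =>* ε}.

We compute FIRST(P) using the standard algorithm.
FIRST(P) = {0}
FIRST(S) = {0}
Therefore, FIRST(P) = {0}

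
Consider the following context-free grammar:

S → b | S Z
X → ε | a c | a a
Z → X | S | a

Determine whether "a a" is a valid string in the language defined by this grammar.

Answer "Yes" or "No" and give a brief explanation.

No - no valid derivation exists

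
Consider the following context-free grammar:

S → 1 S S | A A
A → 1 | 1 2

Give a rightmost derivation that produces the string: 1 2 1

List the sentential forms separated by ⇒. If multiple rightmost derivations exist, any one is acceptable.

S ⇒ A A ⇒ A 1 ⇒ 1 2 1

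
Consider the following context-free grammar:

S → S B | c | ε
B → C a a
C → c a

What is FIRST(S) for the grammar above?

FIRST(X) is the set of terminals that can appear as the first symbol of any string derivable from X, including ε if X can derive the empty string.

We compute FIRST(S) using the standard algorithm.
FIRST(B) = {c}
FIRST(C) = {c}
FIRST(S) = {c, ε}
Therefore, FIRST(S) = {c, ε}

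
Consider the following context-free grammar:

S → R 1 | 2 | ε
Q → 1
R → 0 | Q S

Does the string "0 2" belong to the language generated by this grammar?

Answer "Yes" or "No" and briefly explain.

No - no valid derivation exists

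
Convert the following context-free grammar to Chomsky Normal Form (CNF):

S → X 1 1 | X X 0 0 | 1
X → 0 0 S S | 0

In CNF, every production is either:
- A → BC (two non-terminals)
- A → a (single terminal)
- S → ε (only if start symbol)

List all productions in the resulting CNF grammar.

T1 → 1; T0 → 0; S → 1; X → 0; S → X X0; X0 → T1 T1; S → X X1; X1 → X X2; X2 → T0 T0; X → T0 X3; X3 → T0 X4; X4 → S S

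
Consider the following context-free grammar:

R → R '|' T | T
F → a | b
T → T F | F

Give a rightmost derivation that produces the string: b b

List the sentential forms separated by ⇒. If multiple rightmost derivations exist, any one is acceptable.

R ⇒ T ⇒ T F ⇒ T b ⇒ F b ⇒ b b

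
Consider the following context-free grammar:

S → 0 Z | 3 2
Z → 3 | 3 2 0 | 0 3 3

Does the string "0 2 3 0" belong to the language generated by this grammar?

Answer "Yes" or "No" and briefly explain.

No - no valid derivation exists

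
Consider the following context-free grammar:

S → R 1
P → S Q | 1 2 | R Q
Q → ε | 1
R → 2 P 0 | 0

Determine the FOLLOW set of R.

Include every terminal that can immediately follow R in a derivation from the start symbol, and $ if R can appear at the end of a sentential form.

We compute FOLLOW(R) using the standard algorithm.
FOLLOW(S) starts with {$}.
FIRST(P) = {0, 1, 2}
FIRST(Q) = {1, ε}
FIRST(R) = {0, 2}
FIRST(S) = {0, 2}
FOLLOW(P) = {0}
FOLLOW(Q) = {0}
FOLLOW(R) = {0, 1}
FOLLOW(S) = {$, 0, 1}
Therefore, FOLLOW(R) = {0, 1}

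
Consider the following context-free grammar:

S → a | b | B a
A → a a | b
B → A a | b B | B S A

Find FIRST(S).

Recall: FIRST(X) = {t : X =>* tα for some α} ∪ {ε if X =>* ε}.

We compute FIRST(S) using the standard algorithm.
FIRST(A) = {a, b}
FIRST(B) = {a, b}
FIRST(S) = {a, b}
Therefore, FIRST(S) = {a, b}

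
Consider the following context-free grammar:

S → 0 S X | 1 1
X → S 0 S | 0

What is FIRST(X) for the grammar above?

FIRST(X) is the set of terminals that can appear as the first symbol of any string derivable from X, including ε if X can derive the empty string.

We compute FIRST(X) using the standard algorithm.
FIRST(S) = {0, 1}
FIRST(X) = {0, 1}
Therefore, FIRST(X) = {0, 1}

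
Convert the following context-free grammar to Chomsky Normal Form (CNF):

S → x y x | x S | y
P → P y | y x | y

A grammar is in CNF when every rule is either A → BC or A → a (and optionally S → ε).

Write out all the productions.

TX → x; TY → y; S → y; P → y; S → TX X0; X0 → TY TX; S → TX S; P → P TY; P → TY TX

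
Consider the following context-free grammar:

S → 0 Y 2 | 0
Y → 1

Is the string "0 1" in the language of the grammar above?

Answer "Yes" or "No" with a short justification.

No - no valid derivation exists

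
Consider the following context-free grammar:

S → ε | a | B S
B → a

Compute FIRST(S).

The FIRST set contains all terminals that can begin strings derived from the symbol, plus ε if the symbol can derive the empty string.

We compute FIRST(S) using the standard algorithm.
FIRST(B) = {a}
FIRST(S) = {a, ε}
Therefore, FIRST(S) = {a, ε}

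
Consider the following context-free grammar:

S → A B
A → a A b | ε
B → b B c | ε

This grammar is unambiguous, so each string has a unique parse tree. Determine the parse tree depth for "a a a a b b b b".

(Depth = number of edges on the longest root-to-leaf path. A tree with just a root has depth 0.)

6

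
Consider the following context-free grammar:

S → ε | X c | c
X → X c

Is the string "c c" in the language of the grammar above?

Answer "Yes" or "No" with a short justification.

No - no valid derivation exists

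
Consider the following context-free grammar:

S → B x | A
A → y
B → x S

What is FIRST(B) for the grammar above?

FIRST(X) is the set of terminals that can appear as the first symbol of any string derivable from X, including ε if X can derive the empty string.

We compute FIRST(B) using the standard algorithm.
FIRST(A) = {y}
FIRST(B) = {x}
FIRST(S) = {x, y}
Therefore, FIRST(B) = {x}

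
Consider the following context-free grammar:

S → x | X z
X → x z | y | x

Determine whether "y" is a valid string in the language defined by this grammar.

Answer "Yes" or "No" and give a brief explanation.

No - no valid derivation exists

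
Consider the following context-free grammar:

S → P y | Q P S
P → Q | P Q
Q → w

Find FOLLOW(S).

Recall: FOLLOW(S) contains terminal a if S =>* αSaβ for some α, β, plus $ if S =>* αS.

We compute FOLLOW(S) using the standard algorithm.
FOLLOW(S) starts with {$}.
FIRST(P) = {w}
FIRST(Q) = {w}
FIRST(S) = {w}
FOLLOW(P) = {w, y}
FOLLOW(Q) = {w, y}
FOLLOW(S) = {$}
Therefore, FOLLOW(S) = {$}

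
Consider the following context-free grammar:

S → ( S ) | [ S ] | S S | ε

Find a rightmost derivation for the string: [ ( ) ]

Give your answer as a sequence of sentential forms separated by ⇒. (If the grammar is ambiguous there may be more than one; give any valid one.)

S ⇒ [ S ] ⇒ [ ( S ) ] ⇒ [ ( ) ]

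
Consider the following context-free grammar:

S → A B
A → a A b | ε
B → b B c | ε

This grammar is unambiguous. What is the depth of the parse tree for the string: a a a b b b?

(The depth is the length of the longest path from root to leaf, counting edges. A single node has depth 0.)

5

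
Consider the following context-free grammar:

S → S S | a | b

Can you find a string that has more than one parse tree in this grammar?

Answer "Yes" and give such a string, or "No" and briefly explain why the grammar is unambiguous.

Yes - the string 'a a b a' has two distinct parse trees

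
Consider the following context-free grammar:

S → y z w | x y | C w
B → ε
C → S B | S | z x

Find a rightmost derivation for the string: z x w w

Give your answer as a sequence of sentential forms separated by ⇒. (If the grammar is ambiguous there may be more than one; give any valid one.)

S ⇒ C w ⇒ S w ⇒ C w w ⇒ z x w w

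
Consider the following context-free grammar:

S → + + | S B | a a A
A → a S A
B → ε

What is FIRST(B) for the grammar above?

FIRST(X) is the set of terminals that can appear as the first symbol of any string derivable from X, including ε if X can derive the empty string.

We compute FIRST(B) using the standard algorithm.
FIRST(A) = {a}
FIRST(B) = {ε}
FIRST(S) = {+, a}
Therefore, FIRST(B) = {ε}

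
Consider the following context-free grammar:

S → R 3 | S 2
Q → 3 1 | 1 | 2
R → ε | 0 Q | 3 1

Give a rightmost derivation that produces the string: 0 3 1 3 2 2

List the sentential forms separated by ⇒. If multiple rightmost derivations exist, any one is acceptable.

S ⇒ S 2 ⇒ S 2 2 ⇒ R 3 2 2 ⇒ 0 Q 3 2 2 ⇒ 0 3 1 3 2 2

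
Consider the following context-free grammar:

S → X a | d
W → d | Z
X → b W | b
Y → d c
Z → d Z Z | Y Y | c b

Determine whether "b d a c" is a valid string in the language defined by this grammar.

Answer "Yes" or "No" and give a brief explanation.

No - no valid derivation exists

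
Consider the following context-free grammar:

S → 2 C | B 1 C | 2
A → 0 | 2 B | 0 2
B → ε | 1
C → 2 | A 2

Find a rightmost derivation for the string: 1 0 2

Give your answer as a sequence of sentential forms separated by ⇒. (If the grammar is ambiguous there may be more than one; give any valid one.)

S ⇒ B 1 C ⇒ B 1 A 2 ⇒ B 1 0 2 ⇒ 1 0 2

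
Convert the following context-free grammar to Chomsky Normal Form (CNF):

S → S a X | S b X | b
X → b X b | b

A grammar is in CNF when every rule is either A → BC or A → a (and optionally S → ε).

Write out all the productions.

TA → a; TB → b; S → b; X → b; S → S X0; X0 → TA X; S → S X1; X1 → TB X; X → TB X2; X2 → X TB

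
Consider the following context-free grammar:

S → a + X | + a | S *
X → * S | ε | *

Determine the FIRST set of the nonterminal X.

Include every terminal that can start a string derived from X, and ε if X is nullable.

We compute FIRST(X) using the standard algorithm.
FIRST(S) = {+, a}
FIRST(X) = {*, ε}
Therefore, FIRST(X) = {*, ε}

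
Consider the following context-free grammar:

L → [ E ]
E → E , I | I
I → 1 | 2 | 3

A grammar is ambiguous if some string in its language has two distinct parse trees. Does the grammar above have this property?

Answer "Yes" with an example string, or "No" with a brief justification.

No - the grammar is unambiguous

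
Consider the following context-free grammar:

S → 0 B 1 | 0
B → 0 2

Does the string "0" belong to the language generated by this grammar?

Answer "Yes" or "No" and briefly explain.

Yes - a valid derivation exists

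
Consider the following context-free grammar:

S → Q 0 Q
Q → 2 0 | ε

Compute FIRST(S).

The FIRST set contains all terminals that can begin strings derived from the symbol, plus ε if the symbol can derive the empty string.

We compute FIRST(S) using the standard algorithm.
FIRST(Q) = {2, ε}
FIRST(S) = {0, 2}
Therefore, FIRST(S) = {0, 2}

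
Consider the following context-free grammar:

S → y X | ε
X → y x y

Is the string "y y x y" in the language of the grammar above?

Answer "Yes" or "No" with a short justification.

Yes - a valid derivation exists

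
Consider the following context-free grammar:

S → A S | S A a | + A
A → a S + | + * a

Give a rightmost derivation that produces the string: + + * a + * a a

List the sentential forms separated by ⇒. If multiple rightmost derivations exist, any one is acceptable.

S ⇒ S A a ⇒ S + * a a ⇒ + A + * a a ⇒ + + * a + * a a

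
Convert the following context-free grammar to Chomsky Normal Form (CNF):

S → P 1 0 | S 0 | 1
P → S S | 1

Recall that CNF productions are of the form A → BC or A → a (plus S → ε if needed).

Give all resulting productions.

T1 → 1; T0 → 0; S → 1; P → 1; S → P X0; X0 → T1 T0; S → S T0; P → S S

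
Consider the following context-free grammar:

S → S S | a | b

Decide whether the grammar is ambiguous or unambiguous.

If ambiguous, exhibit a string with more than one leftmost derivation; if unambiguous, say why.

Ambiguous - the string 'b b a b b' has two distinct leftmost derivations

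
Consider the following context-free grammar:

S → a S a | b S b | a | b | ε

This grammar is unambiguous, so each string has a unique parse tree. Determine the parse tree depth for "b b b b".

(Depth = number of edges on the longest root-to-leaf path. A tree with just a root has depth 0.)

3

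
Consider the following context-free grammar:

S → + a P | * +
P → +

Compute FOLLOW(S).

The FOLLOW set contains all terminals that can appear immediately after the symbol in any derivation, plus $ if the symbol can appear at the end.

We compute FOLLOW(S) using the standard algorithm.
FOLLOW(S) starts with {$}.
FIRST(P) = {+}
FIRST(S) = {*, +}
FOLLOW(P) = {$}
FOLLOW(S) = {$}
Therefore, FOLLOW(S) = {$}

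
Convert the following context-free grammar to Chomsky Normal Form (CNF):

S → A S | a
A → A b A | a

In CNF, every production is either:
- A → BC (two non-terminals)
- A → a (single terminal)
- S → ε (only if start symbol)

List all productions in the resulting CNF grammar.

S → a; TB → b; A → a; S → A S; A → A X0; X0 → TB A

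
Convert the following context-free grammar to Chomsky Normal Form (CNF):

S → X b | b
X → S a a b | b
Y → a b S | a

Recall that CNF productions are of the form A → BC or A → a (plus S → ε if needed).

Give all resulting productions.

TB → b; S → b; TA → a; X → b; Y → a; S → X TB; X → S X0; X0 → TA X1; X1 → TA TB; Y → TA X2; X2 → TB S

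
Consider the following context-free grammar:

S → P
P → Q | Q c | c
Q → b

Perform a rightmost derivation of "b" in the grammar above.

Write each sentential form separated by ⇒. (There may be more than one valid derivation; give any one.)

S ⇒ P ⇒ Q ⇒ b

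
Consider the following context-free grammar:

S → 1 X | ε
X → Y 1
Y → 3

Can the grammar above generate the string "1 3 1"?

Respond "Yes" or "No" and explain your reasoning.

Yes - a valid derivation exists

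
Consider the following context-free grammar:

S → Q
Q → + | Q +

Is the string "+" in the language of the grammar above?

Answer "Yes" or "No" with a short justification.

Yes - a valid derivation exists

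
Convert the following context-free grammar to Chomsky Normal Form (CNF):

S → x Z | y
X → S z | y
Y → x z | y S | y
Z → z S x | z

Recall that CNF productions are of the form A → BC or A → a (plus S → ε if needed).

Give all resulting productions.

TX → x; S → y; TZ → z; X → y; TY → y; Y → y; Z → z; S → TX Z; X → S TZ; Y → TX TZ; Y → TY S; Z → TZ X0; X0 → S TX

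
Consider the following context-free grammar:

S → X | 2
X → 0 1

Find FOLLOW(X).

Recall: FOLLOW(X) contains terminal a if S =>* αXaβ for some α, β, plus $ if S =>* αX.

We compute FOLLOW(X) using the standard algorithm.
FOLLOW(S) starts with {$}.
FIRST(S) = {0, 2}
FIRST(X) = {0}
FOLLOW(S) = {$}
FOLLOW(X) = {$}
Therefore, FOLLOW(X) = {$}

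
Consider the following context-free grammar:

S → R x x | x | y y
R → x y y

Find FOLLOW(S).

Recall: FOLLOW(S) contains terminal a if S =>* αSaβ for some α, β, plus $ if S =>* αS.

We compute FOLLOW(S) using the standard algorithm.
FOLLOW(S) starts with {$}.
FIRST(R) = {x}
FIRST(S) = {x, y}
FOLLOW(R) = {x}
FOLLOW(S) = {$}
Therefore, FOLLOW(S) = {$}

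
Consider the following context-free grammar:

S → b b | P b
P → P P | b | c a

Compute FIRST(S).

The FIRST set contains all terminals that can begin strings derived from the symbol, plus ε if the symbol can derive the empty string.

We compute FIRST(S) using the standard algorithm.
FIRST(P) = {b, c}
FIRST(S) = {b, c}
Therefore, FIRST(S) = {b, c}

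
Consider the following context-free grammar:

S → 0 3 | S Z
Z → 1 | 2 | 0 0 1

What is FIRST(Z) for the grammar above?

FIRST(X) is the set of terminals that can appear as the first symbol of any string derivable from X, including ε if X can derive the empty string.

We compute FIRST(Z) using the standard algorithm.
FIRST(S) = {0}
FIRST(Z) = {0, 1, 2}
Therefore, FIRST(Z) = {0, 1, 2}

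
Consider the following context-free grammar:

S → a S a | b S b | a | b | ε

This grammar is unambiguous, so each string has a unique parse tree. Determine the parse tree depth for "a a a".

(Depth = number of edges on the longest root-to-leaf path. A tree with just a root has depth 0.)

2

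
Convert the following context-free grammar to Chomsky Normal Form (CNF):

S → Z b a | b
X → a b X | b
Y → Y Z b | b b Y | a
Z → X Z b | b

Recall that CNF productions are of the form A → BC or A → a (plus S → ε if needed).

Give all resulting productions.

TB → b; TA → a; S → b; X → b; Y → a; Z → b; S → Z X0; X0 → TB TA; X → TA X1; X1 → TB X; Y → Y X2; X2 → Z TB; Y → TB X3; X3 → TB Y; Z → X X4; X4 → Z TB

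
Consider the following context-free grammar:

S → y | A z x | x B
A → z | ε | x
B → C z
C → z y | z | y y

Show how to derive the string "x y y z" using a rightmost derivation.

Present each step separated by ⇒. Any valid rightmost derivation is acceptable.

S ⇒ x B ⇒ x C z ⇒ x y y z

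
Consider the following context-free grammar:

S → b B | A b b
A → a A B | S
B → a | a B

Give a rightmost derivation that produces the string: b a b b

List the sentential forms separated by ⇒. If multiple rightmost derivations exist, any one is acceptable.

S ⇒ A b b ⇒ S b b ⇒ b B b b ⇒ b a b b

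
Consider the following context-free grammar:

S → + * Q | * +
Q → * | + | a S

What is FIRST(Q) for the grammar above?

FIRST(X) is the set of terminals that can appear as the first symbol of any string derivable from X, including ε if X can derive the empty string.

We compute FIRST(Q) using the standard algorithm.
FIRST(Q) = {*, +, a}
FIRST(S) = {*, +}
Therefore, FIRST(Q) = {*, +, a}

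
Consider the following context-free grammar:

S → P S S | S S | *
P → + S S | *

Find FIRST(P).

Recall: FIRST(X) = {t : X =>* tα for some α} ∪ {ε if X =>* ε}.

We compute FIRST(P) using the standard algorithm.
FIRST(P) = {*, +}
FIRST(S) = {*, +}
Therefore, FIRST(P) = {*, +}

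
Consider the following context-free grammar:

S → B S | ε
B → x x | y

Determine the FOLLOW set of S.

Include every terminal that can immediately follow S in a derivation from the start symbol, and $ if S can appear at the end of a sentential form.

We compute FOLLOW(S) using the standard algorithm.
FOLLOW(S) starts with {$}.
FIRST(B) = {x, y}
FIRST(S) = {x, y, ε}
FOLLOW(B) = {$, x, y}
FOLLOW(S) = {$}
Therefore, FOLLOW(S) = {$}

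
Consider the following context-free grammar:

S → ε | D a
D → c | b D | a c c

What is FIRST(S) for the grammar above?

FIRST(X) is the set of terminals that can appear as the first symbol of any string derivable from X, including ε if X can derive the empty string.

We compute FIRST(S) using the standard algorithm.
FIRST(D) = {a, b, c}
FIRST(S) = {a, b, c, ε}
Therefore, FIRST(S) = {a, b, c, ε}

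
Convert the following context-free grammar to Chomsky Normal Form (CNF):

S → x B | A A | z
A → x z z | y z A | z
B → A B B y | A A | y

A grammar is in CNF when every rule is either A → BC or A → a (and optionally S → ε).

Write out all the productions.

TX → x; S → z; TZ → z; TY → y; A → z; B → y; S → TX B; S → A A; A → TX X0; X0 → TZ TZ; A → TY X1; X1 → TZ A; B → A X2; X2 → B X3; X3 → B TY; B → A A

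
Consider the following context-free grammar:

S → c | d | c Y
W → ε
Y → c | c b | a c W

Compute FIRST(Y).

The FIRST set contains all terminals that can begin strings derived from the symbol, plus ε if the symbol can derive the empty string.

We compute FIRST(Y) using the standard algorithm.
FIRST(S) = {c, d}
FIRST(W) = {ε}
FIRST(Y) = {a, c}
Therefore, FIRST(Y) = {a, c}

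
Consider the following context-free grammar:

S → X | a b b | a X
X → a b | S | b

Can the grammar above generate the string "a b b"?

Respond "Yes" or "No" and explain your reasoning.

Yes - a valid derivation exists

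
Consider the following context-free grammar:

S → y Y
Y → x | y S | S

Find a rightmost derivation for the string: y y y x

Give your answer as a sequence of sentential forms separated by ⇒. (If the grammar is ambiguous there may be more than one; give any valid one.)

S ⇒ y Y ⇒ y y S ⇒ y y y Y ⇒ y y y x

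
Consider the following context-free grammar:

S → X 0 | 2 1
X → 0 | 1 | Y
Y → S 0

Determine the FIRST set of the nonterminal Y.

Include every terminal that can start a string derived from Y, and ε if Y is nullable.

We compute FIRST(Y) using the standard algorithm.
FIRST(S) = {0, 1, 2}
FIRST(X) = {0, 1, 2}
FIRST(Y) = {0, 1, 2}
Therefore, FIRST(Y) = {0, 1, 2}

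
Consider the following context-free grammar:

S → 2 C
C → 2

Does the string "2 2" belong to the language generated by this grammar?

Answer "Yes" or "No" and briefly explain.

Yes - a valid derivation exists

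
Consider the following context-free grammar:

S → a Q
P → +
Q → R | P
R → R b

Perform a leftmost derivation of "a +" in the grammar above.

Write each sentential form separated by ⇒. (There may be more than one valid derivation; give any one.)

S ⇒ a Q ⇒ a P ⇒ a +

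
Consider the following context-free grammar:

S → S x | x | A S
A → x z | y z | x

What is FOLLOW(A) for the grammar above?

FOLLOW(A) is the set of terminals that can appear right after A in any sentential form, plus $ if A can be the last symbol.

We compute FOLLOW(A) using the standard algorithm.
FOLLOW(S) starts with {$}.
FIRST(A) = {x, y}
FIRST(S) = {x, y}
FOLLOW(A) = {x, y}
FOLLOW(S) = {$, x}
Therefore, FOLLOW(A) = {x, y}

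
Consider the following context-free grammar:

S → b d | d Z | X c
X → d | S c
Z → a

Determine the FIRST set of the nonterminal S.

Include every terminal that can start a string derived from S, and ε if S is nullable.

We compute FIRST(S) using the standard algorithm.
FIRST(S) = {b, d}
FIRST(X) = {b, d}
FIRST(Z) = {a}
Therefore, FIRST(S) = {b, d}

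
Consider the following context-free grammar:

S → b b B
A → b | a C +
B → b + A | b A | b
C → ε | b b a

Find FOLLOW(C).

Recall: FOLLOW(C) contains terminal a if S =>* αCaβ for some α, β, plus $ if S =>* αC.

We compute FOLLOW(C) using the standard algorithm.
FOLLOW(S) starts with {$}.
FIRST(A) = {a, b}
FIRST(B) = {b}
FIRST(C) = {b, ε}
FIRST(S) = {b}
FOLLOW(A) = {$}
FOLLOW(B) = {$}
FOLLOW(C) = {+}
FOLLOW(S) = {$}
Therefore, FOLLOW(C) = {+}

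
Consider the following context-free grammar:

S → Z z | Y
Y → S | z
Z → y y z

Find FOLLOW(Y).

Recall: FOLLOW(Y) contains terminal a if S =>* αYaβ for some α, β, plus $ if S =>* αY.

We compute FOLLOW(Y) using the standard algorithm.
FOLLOW(S) starts with {$}.
FIRST(S) = {y, z}
FIRST(Y) = {y, z}
FIRST(Z) = {y}
FOLLOW(S) = {$}
FOLLOW(Y) = {$}
FOLLOW(Z) = {z}
Therefore, FOLLOW(Y) = {$}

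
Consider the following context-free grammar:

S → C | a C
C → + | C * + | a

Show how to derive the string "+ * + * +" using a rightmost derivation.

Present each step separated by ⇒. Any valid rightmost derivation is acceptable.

S ⇒ C ⇒ C * + ⇒ C * + * + ⇒ + * + * +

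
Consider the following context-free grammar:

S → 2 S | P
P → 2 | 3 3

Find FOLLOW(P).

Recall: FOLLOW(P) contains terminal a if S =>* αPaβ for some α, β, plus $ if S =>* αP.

We compute FOLLOW(P) using the standard algorithm.
FOLLOW(S) starts with {$}.
FIRST(P) = {2, 3}
FIRST(S) = {2, 3}
FOLLOW(P) = {$}
FOLLOW(S) = {$}
Therefore, FOLLOW(P) = {$}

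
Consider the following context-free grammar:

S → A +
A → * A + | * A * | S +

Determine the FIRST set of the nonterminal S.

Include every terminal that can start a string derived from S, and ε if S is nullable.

We compute FIRST(S) using the standard algorithm.
FIRST(A) = {*}
FIRST(S) = {*}
Therefore, FIRST(S) = {*}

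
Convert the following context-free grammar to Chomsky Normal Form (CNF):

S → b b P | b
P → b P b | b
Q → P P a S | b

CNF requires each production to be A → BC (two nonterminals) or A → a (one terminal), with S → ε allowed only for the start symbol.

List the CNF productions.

TB → b; S → b; P → b; TA → a; Q → b; S → TB X0; X0 → TB P; P → TB X1; X1 → P TB; Q → P X2; X2 → P X3; X3 → TA S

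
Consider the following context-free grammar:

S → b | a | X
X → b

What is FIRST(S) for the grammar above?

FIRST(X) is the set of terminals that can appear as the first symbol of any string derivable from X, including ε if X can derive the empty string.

We compute FIRST(S) using the standard algorithm.
FIRST(S) = {a, b}
FIRST(X) = {b}
Therefore, FIRST(S) = {a, b}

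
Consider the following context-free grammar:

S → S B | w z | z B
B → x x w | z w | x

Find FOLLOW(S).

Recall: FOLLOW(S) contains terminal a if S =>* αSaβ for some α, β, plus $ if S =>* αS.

We compute FOLLOW(S) using the standard algorithm.
FOLLOW(S) starts with {$}.
FIRST(B) = {x, z}
FIRST(S) = {w, z}
FOLLOW(B) = {$, x, z}
FOLLOW(S) = {$, x, z}
Therefore, FOLLOW(S) = {$, x, z}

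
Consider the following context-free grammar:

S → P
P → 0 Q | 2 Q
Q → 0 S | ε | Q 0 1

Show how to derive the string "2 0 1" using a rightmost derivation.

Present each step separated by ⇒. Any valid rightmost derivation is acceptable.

S ⇒ P ⇒ 2 Q ⇒ 2 Q 0 1 ⇒ 2 0 1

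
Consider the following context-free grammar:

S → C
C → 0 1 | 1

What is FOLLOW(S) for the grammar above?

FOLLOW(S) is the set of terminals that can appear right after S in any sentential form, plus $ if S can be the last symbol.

We compute FOLLOW(S) using the standard algorithm.
FOLLOW(S) starts with {$}.
FIRST(C) = {0, 1}
FIRST(S) = {0, 1}
FOLLOW(C) = {$}
FOLLOW(S) = {$}
Therefore, FOLLOW(S) = {$}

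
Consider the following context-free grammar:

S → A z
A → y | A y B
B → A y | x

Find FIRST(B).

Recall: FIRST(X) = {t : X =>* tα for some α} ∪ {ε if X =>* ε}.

We compute FIRST(B) using the standard algorithm.
FIRST(A) = {y}
FIRST(B) = {x, y}
FIRST(S) = {y}
Therefore, FIRST(B) = {x, y}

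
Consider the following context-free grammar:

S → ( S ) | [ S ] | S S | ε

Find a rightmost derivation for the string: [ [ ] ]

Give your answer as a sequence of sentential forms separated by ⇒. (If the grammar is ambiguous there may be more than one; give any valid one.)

S ⇒ [ S ] ⇒ [ [ S ] ] ⇒ [ [ ] ]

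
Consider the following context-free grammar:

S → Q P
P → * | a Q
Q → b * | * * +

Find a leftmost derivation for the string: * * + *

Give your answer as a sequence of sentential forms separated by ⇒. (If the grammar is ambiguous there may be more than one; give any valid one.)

S ⇒ Q P ⇒ * * + P ⇒ * * + *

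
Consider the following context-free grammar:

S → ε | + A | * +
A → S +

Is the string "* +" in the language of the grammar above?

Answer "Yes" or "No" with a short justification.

Yes - a valid derivation exists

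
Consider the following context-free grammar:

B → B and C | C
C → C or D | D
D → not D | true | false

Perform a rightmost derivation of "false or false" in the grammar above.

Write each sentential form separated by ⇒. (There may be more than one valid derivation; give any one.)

B ⇒ C ⇒ C or D ⇒ C or false ⇒ D or false ⇒ false or false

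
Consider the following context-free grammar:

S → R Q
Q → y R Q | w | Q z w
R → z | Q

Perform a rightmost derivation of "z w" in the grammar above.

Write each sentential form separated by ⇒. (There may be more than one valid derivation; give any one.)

S ⇒ R Q ⇒ R w ⇒ z w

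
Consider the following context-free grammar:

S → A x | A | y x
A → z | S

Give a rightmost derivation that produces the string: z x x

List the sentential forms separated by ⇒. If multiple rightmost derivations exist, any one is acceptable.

S ⇒ A x ⇒ S x ⇒ A x x ⇒ z x x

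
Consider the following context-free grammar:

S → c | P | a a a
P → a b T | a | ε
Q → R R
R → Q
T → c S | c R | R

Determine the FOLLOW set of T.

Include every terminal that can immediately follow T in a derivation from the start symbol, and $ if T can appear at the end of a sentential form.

We compute FOLLOW(T) using the standard algorithm.
FOLLOW(S) starts with {$}.
FIRST(P) = {a, ε}
FIRST(Q) = {}
FIRST(R) = {}
FIRST(S) = {a, c, ε}
FIRST(T) = {c}
FOLLOW(P) = {$}
FOLLOW(Q) = {$}
FOLLOW(R) = {$}
FOLLOW(S) = {$}
FOLLOW(T) = {$}
Therefore, FOLLOW(T) = {$}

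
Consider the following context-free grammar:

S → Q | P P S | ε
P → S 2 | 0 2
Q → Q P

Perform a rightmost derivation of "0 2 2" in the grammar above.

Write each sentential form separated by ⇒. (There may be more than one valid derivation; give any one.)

S ⇒ P P S ⇒ P P ⇒ P S 2 ⇒ P 2 ⇒ 0 2 2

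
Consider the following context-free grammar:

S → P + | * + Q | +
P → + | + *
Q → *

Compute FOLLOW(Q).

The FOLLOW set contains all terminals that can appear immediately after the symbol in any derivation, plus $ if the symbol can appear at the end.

We compute FOLLOW(Q) using the standard algorithm.
FOLLOW(S) starts with {$}.
FIRST(P) = {+}
FIRST(Q) = {*}
FIRST(S) = {*, +}
FOLLOW(P) = {+}
FOLLOW(Q) = {$}
FOLLOW(S) = {$}
Therefore, FOLLOW(Q) = {$}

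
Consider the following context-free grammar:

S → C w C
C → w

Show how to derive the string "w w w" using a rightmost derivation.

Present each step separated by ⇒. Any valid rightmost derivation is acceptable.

S ⇒ C w C ⇒ C w w ⇒ w w w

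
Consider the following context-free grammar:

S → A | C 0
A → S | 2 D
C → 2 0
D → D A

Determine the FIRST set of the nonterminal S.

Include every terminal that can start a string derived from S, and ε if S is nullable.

We compute FIRST(S) using the standard algorithm.
FIRST(A) = {2}
FIRST(C) = {2}
FIRST(D) = {}
FIRST(S) = {2}
Therefore, FIRST(S) = {2}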